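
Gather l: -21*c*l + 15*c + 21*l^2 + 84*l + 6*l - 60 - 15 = 15*c + 21*l^2 + l*(90 - 21*c) - 75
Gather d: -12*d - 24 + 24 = -12*d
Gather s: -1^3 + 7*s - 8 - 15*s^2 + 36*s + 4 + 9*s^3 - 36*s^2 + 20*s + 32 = 9*s^3 - 51*s^2 + 63*s + 27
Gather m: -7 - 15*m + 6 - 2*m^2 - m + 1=-2*m^2 - 16*m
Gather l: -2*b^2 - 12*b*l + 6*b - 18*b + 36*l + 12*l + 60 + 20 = -2*b^2 - 12*b + l*(48 - 12*b) + 80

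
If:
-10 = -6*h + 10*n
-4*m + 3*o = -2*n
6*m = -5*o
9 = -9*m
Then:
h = -14/3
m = -1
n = -19/5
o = 6/5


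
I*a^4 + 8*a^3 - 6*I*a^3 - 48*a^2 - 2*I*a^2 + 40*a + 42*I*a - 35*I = (a - 5)*(a - 7*I)*(a - I)*(I*a - I)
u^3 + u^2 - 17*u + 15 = (u - 3)*(u - 1)*(u + 5)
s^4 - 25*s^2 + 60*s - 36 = (s - 3)*(s - 2)*(s - 1)*(s + 6)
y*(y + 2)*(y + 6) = y^3 + 8*y^2 + 12*y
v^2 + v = v*(v + 1)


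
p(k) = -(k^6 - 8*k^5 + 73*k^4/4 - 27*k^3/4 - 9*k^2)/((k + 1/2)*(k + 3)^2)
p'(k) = -(6*k^5 - 40*k^4 + 73*k^3 - 81*k^2/4 - 18*k)/((k + 1/2)*(k + 3)^2) + 2*(k^6 - 8*k^5 + 73*k^4/4 - 27*k^3/4 - 9*k^2)/((k + 1/2)*(k + 3)^3) + (k^6 - 8*k^5 + 73*k^4/4 - 27*k^3/4 - 9*k^2)/((k + 1/2)^2*(k + 3)^2)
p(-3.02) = 4355378.80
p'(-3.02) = 430346034.56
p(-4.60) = 3295.47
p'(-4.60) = 1329.48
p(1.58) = -0.03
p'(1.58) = -0.40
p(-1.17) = 23.53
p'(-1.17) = -84.94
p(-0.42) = 0.77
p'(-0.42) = -5.06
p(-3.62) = 8804.74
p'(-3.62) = 19332.72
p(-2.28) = 1256.87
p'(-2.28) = -5364.51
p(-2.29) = 1311.90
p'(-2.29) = -5643.96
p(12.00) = -483.84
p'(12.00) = -176.45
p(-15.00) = 8817.19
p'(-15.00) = -1194.38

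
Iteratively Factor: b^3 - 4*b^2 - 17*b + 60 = (b - 3)*(b^2 - b - 20) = (b - 5)*(b - 3)*(b + 4)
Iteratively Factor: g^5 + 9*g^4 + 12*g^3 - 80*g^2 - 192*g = (g - 3)*(g^4 + 12*g^3 + 48*g^2 + 64*g) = (g - 3)*(g + 4)*(g^3 + 8*g^2 + 16*g) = (g - 3)*(g + 4)^2*(g^2 + 4*g) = (g - 3)*(g + 4)^3*(g)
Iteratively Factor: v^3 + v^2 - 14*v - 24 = (v + 2)*(v^2 - v - 12) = (v + 2)*(v + 3)*(v - 4)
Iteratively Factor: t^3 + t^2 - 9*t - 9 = (t + 3)*(t^2 - 2*t - 3) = (t + 1)*(t + 3)*(t - 3)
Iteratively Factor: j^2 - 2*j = (j - 2)*(j)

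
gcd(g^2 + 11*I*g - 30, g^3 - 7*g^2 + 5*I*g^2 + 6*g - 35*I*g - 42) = g + 6*I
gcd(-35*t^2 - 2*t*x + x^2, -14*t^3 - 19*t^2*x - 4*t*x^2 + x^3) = -7*t + x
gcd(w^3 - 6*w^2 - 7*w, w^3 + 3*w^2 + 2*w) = w^2 + w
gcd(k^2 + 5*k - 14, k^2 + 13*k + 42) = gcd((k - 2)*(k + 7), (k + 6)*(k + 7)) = k + 7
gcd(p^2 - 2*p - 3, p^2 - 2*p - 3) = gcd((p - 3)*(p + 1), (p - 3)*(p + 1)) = p^2 - 2*p - 3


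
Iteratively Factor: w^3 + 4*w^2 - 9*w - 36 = (w + 3)*(w^2 + w - 12) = (w - 3)*(w + 3)*(w + 4)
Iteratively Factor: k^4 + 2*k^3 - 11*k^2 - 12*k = (k + 4)*(k^3 - 2*k^2 - 3*k) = (k - 3)*(k + 4)*(k^2 + k) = k*(k - 3)*(k + 4)*(k + 1)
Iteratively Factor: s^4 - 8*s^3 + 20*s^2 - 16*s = (s - 2)*(s^3 - 6*s^2 + 8*s) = (s - 2)^2*(s^2 - 4*s) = s*(s - 2)^2*(s - 4)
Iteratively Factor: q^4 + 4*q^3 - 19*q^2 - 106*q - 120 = (q - 5)*(q^3 + 9*q^2 + 26*q + 24) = (q - 5)*(q + 2)*(q^2 + 7*q + 12) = (q - 5)*(q + 2)*(q + 3)*(q + 4)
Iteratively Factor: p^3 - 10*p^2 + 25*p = (p - 5)*(p^2 - 5*p) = (p - 5)^2*(p)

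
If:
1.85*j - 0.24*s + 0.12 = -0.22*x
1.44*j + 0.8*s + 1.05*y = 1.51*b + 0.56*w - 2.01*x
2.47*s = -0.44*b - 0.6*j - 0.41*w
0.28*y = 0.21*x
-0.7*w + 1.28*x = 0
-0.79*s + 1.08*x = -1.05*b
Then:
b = -0.02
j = -0.07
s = 0.01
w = 0.06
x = 0.03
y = 0.02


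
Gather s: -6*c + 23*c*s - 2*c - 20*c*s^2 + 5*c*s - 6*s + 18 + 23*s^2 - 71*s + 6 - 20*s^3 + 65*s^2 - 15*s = -8*c - 20*s^3 + s^2*(88 - 20*c) + s*(28*c - 92) + 24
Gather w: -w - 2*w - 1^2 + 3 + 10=12 - 3*w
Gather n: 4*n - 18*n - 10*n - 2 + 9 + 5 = 12 - 24*n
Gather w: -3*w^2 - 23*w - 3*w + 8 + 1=-3*w^2 - 26*w + 9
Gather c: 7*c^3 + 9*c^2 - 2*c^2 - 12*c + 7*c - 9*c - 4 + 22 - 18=7*c^3 + 7*c^2 - 14*c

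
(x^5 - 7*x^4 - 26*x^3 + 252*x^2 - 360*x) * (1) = x^5 - 7*x^4 - 26*x^3 + 252*x^2 - 360*x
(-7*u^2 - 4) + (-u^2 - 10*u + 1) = -8*u^2 - 10*u - 3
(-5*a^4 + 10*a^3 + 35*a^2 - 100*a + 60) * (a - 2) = -5*a^5 + 20*a^4 + 15*a^3 - 170*a^2 + 260*a - 120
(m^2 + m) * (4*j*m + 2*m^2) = 4*j*m^3 + 4*j*m^2 + 2*m^4 + 2*m^3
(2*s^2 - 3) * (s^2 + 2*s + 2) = 2*s^4 + 4*s^3 + s^2 - 6*s - 6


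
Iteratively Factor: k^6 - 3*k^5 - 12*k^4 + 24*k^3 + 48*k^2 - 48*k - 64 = (k + 1)*(k^5 - 4*k^4 - 8*k^3 + 32*k^2 + 16*k - 64) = (k - 4)*(k + 1)*(k^4 - 8*k^2 + 16) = (k - 4)*(k - 2)*(k + 1)*(k^3 + 2*k^2 - 4*k - 8) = (k - 4)*(k - 2)*(k + 1)*(k + 2)*(k^2 - 4) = (k - 4)*(k - 2)^2*(k + 1)*(k + 2)*(k + 2)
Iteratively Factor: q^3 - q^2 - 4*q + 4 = (q - 1)*(q^2 - 4) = (q - 2)*(q - 1)*(q + 2)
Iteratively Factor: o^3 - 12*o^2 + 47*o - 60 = (o - 3)*(o^2 - 9*o + 20) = (o - 5)*(o - 3)*(o - 4)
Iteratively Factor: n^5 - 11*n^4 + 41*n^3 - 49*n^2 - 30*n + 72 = (n - 4)*(n^4 - 7*n^3 + 13*n^2 + 3*n - 18) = (n - 4)*(n - 2)*(n^3 - 5*n^2 + 3*n + 9) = (n - 4)*(n - 2)*(n + 1)*(n^2 - 6*n + 9) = (n - 4)*(n - 3)*(n - 2)*(n + 1)*(n - 3)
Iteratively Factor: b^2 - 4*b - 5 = (b - 5)*(b + 1)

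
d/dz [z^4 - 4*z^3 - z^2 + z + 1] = 4*z^3 - 12*z^2 - 2*z + 1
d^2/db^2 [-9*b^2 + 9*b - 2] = -18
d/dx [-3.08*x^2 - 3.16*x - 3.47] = -6.16*x - 3.16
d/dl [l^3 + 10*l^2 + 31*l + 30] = 3*l^2 + 20*l + 31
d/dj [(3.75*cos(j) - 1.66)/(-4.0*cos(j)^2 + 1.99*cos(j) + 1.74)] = (-15.0*cos(j)^2 + 13.28*cos(j) - 9.8284)*sin(j)/(16.0*cos(j)^4 - 15.92*cos(j)^3 - 9.9599*cos(j)^2 + 6.9252*cos(j) + 3.0276)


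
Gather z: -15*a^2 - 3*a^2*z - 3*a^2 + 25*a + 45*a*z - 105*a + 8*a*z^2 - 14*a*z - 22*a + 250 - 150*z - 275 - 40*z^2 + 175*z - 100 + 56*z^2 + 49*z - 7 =-18*a^2 - 102*a + z^2*(8*a + 16) + z*(-3*a^2 + 31*a + 74) - 132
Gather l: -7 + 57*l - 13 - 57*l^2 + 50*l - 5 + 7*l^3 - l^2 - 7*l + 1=7*l^3 - 58*l^2 + 100*l - 24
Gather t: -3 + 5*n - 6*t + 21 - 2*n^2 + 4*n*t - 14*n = -2*n^2 - 9*n + t*(4*n - 6) + 18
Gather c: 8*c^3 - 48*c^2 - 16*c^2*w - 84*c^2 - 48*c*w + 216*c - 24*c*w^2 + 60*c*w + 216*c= 8*c^3 + c^2*(-16*w - 132) + c*(-24*w^2 + 12*w + 432)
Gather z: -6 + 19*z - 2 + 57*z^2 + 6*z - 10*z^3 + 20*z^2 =-10*z^3 + 77*z^2 + 25*z - 8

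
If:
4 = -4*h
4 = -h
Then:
No Solution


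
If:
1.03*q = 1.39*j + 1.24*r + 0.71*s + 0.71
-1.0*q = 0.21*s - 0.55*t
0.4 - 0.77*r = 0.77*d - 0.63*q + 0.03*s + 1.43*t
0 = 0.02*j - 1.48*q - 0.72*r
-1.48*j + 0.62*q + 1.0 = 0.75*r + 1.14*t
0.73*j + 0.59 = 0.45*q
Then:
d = -2.55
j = -0.33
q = 0.78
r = -1.61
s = 3.59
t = 2.79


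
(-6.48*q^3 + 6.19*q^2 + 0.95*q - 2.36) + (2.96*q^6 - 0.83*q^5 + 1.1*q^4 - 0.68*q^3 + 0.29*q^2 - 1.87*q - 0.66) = 2.96*q^6 - 0.83*q^5 + 1.1*q^4 - 7.16*q^3 + 6.48*q^2 - 0.92*q - 3.02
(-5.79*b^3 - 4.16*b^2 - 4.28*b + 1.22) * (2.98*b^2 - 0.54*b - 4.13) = -17.2542*b^5 - 9.2702*b^4 + 13.4047*b^3 + 23.1276*b^2 + 17.0176*b - 5.0386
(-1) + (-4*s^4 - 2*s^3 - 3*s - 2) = -4*s^4 - 2*s^3 - 3*s - 3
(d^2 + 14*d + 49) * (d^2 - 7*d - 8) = d^4 + 7*d^3 - 57*d^2 - 455*d - 392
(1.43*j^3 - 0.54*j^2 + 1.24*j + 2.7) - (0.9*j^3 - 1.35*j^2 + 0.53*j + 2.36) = 0.53*j^3 + 0.81*j^2 + 0.71*j + 0.34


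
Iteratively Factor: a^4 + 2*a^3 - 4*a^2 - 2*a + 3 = (a - 1)*(a^3 + 3*a^2 - a - 3) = (a - 1)^2*(a^2 + 4*a + 3) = (a - 1)^2*(a + 3)*(a + 1)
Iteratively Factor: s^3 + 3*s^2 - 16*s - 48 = (s - 4)*(s^2 + 7*s + 12) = (s - 4)*(s + 4)*(s + 3)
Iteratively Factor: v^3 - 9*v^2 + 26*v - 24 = (v - 4)*(v^2 - 5*v + 6) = (v - 4)*(v - 3)*(v - 2)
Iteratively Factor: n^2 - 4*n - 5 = (n + 1)*(n - 5)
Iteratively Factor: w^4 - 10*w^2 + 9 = (w - 1)*(w^3 + w^2 - 9*w - 9) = (w - 1)*(w + 3)*(w^2 - 2*w - 3) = (w - 3)*(w - 1)*(w + 3)*(w + 1)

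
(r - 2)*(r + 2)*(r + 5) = r^3 + 5*r^2 - 4*r - 20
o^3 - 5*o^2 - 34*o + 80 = (o - 8)*(o - 2)*(o + 5)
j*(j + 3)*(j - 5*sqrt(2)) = j^3 - 5*sqrt(2)*j^2 + 3*j^2 - 15*sqrt(2)*j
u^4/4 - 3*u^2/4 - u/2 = u*(u/4 + 1/4)*(u - 2)*(u + 1)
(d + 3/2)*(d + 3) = d^2 + 9*d/2 + 9/2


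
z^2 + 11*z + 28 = (z + 4)*(z + 7)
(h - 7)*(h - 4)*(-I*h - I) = -I*h^3 + 10*I*h^2 - 17*I*h - 28*I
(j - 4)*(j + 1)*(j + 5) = j^3 + 2*j^2 - 19*j - 20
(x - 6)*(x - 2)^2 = x^3 - 10*x^2 + 28*x - 24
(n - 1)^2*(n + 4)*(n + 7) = n^4 + 9*n^3 + 7*n^2 - 45*n + 28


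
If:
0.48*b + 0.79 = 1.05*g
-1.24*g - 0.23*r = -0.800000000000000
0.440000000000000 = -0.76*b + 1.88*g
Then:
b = -9.80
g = -3.73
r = 23.58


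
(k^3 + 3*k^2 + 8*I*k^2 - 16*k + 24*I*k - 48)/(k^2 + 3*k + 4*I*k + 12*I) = k + 4*I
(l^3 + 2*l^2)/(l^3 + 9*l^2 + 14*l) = l/(l + 7)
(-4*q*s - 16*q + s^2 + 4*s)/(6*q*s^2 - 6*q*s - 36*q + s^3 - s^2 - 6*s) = (4*q*s + 16*q - s^2 - 4*s)/(-6*q*s^2 + 6*q*s + 36*q - s^3 + s^2 + 6*s)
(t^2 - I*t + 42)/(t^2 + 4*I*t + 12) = (t - 7*I)/(t - 2*I)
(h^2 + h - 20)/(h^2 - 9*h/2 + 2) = 2*(h + 5)/(2*h - 1)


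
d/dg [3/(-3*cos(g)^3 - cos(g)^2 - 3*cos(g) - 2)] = 3*(9*sin(g)^2 - 2*cos(g) - 12)*sin(g)/(3*cos(g)^3 + cos(g)^2 + 3*cos(g) + 2)^2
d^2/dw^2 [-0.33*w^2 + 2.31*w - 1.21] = -0.660000000000000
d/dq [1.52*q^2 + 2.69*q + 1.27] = 3.04*q + 2.69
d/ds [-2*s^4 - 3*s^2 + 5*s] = -8*s^3 - 6*s + 5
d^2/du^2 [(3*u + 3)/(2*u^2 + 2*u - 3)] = 12*(2*(u + 1)*(2*u + 1)^2 - (3*u + 2)*(2*u^2 + 2*u - 3))/(2*u^2 + 2*u - 3)^3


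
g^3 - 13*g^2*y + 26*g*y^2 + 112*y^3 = (g - 8*y)*(g - 7*y)*(g + 2*y)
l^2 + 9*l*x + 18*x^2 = (l + 3*x)*(l + 6*x)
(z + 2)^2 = z^2 + 4*z + 4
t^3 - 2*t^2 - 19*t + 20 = (t - 5)*(t - 1)*(t + 4)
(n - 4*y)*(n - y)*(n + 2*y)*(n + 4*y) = n^4 + n^3*y - 18*n^2*y^2 - 16*n*y^3 + 32*y^4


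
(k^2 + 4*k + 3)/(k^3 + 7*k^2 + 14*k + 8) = (k + 3)/(k^2 + 6*k + 8)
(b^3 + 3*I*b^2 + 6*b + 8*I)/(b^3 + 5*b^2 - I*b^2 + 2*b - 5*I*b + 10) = (b + 4*I)/(b + 5)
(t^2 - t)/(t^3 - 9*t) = (t - 1)/(t^2 - 9)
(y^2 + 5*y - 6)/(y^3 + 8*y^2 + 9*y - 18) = 1/(y + 3)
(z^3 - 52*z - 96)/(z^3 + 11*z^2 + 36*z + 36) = (z - 8)/(z + 3)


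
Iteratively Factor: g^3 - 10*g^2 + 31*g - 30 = (g - 5)*(g^2 - 5*g + 6) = (g - 5)*(g - 3)*(g - 2)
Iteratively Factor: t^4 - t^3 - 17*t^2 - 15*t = (t - 5)*(t^3 + 4*t^2 + 3*t) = t*(t - 5)*(t^2 + 4*t + 3) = t*(t - 5)*(t + 3)*(t + 1)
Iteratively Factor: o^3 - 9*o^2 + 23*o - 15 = (o - 3)*(o^2 - 6*o + 5) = (o - 5)*(o - 3)*(o - 1)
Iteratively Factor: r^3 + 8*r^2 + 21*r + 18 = (r + 3)*(r^2 + 5*r + 6) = (r + 2)*(r + 3)*(r + 3)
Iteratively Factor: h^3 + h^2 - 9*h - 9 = (h - 3)*(h^2 + 4*h + 3) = (h - 3)*(h + 3)*(h + 1)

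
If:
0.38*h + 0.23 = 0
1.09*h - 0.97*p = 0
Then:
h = -0.61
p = -0.68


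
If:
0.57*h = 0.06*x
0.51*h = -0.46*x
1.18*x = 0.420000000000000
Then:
No Solution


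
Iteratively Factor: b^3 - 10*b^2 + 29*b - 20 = (b - 5)*(b^2 - 5*b + 4) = (b - 5)*(b - 4)*(b - 1)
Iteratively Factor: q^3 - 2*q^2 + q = (q)*(q^2 - 2*q + 1) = q*(q - 1)*(q - 1)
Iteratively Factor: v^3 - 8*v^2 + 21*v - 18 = (v - 2)*(v^2 - 6*v + 9) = (v - 3)*(v - 2)*(v - 3)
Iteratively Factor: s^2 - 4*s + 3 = (s - 1)*(s - 3)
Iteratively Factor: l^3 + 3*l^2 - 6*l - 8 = (l + 4)*(l^2 - l - 2) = (l + 1)*(l + 4)*(l - 2)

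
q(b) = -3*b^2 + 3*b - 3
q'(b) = 3 - 6*b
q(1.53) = -5.43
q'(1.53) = -6.18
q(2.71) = -16.90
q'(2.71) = -13.26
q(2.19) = -10.82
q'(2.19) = -10.14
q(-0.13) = -3.44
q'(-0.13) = 3.78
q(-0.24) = -3.89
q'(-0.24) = 4.44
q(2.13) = -10.22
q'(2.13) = -9.78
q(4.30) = -45.57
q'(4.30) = -22.80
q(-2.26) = -25.10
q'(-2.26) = 16.56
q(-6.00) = -129.00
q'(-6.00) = 39.00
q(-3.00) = -39.00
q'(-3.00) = 21.00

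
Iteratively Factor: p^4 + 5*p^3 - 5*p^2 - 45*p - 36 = (p + 3)*(p^3 + 2*p^2 - 11*p - 12) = (p - 3)*(p + 3)*(p^2 + 5*p + 4) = (p - 3)*(p + 3)*(p + 4)*(p + 1)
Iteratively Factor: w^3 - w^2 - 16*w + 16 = (w - 1)*(w^2 - 16) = (w - 4)*(w - 1)*(w + 4)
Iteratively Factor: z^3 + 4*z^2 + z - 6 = (z - 1)*(z^2 + 5*z + 6) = (z - 1)*(z + 3)*(z + 2)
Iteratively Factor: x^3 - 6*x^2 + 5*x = (x - 1)*(x^2 - 5*x) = (x - 5)*(x - 1)*(x)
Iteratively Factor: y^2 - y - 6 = (y + 2)*(y - 3)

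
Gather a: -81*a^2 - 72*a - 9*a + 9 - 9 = -81*a^2 - 81*a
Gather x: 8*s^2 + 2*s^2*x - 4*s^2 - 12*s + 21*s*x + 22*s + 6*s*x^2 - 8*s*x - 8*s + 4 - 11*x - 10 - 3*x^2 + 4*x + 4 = 4*s^2 + 2*s + x^2*(6*s - 3) + x*(2*s^2 + 13*s - 7) - 2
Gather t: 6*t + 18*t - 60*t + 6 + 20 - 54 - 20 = -36*t - 48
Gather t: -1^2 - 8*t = -8*t - 1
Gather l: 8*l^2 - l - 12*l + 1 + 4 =8*l^2 - 13*l + 5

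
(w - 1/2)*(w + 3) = w^2 + 5*w/2 - 3/2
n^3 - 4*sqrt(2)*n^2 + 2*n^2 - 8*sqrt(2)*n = n*(n + 2)*(n - 4*sqrt(2))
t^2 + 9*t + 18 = (t + 3)*(t + 6)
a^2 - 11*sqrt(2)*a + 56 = (a - 7*sqrt(2))*(a - 4*sqrt(2))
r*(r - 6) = r^2 - 6*r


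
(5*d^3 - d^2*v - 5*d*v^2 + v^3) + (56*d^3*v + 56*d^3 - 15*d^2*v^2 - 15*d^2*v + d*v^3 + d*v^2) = 56*d^3*v + 61*d^3 - 15*d^2*v^2 - 16*d^2*v + d*v^3 - 4*d*v^2 + v^3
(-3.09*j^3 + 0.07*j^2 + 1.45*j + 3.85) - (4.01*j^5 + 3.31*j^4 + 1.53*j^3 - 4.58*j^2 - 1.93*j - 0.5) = -4.01*j^5 - 3.31*j^4 - 4.62*j^3 + 4.65*j^2 + 3.38*j + 4.35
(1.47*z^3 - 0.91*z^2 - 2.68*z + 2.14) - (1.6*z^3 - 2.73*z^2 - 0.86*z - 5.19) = -0.13*z^3 + 1.82*z^2 - 1.82*z + 7.33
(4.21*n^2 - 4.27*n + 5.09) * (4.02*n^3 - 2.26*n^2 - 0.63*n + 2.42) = 16.9242*n^5 - 26.68*n^4 + 27.4597*n^3 + 1.3749*n^2 - 13.5401*n + 12.3178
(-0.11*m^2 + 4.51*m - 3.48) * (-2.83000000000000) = 0.3113*m^2 - 12.7633*m + 9.8484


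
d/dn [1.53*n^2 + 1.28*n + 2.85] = 3.06*n + 1.28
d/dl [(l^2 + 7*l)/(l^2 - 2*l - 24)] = 3*(-3*l^2 - 16*l - 56)/(l^4 - 4*l^3 - 44*l^2 + 96*l + 576)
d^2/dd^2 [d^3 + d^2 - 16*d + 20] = 6*d + 2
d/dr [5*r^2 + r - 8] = 10*r + 1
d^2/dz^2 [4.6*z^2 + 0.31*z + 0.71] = 9.20000000000000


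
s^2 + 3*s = s*(s + 3)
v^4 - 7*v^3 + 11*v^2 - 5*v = v*(v - 5)*(v - 1)^2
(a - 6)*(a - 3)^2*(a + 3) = a^4 - 9*a^3 + 9*a^2 + 81*a - 162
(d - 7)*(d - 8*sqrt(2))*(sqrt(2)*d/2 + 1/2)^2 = d^4/2 - 7*sqrt(2)*d^3/2 - 7*d^3/2 - 31*d^2/4 + 49*sqrt(2)*d^2/2 - 2*sqrt(2)*d + 217*d/4 + 14*sqrt(2)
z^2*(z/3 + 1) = z^3/3 + z^2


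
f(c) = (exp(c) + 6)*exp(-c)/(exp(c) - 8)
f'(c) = -(exp(c) + 6)*exp(-c)/(exp(c) - 8) + 1/(exp(c) - 8) - (exp(c) + 6)/(exp(c) - 8)^2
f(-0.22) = -1.18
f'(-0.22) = 0.91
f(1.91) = -1.51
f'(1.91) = -7.49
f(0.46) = -0.75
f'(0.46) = 0.41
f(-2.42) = -8.66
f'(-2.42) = 8.43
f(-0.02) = -1.01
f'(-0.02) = 0.73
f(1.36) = -0.62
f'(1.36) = -0.21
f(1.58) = -0.71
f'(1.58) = -0.70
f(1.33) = -0.61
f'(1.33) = -0.17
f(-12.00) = -122066.31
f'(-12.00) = 122066.09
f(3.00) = 0.11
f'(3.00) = -0.20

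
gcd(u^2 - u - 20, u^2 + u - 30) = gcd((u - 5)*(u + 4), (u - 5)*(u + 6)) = u - 5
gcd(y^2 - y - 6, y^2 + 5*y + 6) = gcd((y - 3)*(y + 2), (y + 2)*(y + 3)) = y + 2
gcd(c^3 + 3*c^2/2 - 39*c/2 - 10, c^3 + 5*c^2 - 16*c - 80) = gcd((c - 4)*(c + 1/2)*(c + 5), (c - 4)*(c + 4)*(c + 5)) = c^2 + c - 20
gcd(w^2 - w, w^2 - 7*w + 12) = 1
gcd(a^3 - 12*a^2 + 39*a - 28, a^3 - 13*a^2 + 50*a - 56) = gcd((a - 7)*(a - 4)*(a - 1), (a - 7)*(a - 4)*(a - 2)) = a^2 - 11*a + 28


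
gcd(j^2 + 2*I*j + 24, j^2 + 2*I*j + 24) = j^2 + 2*I*j + 24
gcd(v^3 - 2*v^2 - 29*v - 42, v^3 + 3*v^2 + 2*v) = v + 2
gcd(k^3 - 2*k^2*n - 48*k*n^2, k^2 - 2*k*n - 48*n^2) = k^2 - 2*k*n - 48*n^2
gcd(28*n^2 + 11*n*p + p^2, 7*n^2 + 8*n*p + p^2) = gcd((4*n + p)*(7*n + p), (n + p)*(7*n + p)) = 7*n + p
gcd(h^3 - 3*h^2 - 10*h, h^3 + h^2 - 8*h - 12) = h + 2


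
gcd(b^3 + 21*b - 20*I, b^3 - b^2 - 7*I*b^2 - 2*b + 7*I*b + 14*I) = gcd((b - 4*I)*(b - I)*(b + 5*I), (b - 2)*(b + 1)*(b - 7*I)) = 1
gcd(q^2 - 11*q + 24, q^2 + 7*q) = 1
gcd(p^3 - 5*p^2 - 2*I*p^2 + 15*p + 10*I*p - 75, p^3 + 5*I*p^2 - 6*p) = p + 3*I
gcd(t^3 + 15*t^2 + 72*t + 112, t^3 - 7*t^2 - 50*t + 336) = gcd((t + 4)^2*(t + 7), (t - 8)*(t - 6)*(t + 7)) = t + 7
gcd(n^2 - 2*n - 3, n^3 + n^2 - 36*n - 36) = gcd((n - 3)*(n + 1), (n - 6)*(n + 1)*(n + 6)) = n + 1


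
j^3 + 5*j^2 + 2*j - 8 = (j - 1)*(j + 2)*(j + 4)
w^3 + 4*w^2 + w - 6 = (w - 1)*(w + 2)*(w + 3)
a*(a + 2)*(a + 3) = a^3 + 5*a^2 + 6*a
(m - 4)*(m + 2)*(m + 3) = m^3 + m^2 - 14*m - 24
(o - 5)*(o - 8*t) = o^2 - 8*o*t - 5*o + 40*t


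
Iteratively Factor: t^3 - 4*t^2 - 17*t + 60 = (t + 4)*(t^2 - 8*t + 15) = (t - 5)*(t + 4)*(t - 3)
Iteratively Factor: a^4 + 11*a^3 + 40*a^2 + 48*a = (a)*(a^3 + 11*a^2 + 40*a + 48) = a*(a + 4)*(a^2 + 7*a + 12) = a*(a + 4)^2*(a + 3)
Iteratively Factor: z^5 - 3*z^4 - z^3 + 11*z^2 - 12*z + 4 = (z - 1)*(z^4 - 2*z^3 - 3*z^2 + 8*z - 4) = (z - 1)*(z + 2)*(z^3 - 4*z^2 + 5*z - 2) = (z - 1)^2*(z + 2)*(z^2 - 3*z + 2) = (z - 1)^3*(z + 2)*(z - 2)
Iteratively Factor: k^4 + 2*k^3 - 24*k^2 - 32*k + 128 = (k - 2)*(k^3 + 4*k^2 - 16*k - 64) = (k - 4)*(k - 2)*(k^2 + 8*k + 16) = (k - 4)*(k - 2)*(k + 4)*(k + 4)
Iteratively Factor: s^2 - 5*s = (s - 5)*(s)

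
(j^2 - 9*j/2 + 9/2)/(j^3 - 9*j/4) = 2*(j - 3)/(j*(2*j + 3))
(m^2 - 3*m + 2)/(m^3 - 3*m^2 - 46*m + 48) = (m - 2)/(m^2 - 2*m - 48)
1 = 1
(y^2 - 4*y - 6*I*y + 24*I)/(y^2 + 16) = (y^2 - 4*y - 6*I*y + 24*I)/(y^2 + 16)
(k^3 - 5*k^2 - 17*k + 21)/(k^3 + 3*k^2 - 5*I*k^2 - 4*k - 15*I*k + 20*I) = (k^2 - 4*k - 21)/(k^2 + k*(4 - 5*I) - 20*I)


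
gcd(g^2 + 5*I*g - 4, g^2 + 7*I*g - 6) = g + I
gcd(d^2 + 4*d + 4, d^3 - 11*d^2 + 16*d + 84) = d + 2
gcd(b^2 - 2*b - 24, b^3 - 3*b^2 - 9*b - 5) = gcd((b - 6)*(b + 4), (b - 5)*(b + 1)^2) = 1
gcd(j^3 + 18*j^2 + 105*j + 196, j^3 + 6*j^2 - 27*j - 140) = j^2 + 11*j + 28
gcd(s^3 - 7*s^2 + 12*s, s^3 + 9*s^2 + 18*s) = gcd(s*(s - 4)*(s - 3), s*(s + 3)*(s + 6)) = s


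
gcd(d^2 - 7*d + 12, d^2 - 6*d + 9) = d - 3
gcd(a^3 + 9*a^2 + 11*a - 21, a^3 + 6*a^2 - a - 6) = a - 1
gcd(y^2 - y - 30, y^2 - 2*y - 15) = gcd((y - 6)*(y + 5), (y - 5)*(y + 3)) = 1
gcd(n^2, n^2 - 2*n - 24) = 1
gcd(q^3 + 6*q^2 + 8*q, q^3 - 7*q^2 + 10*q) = q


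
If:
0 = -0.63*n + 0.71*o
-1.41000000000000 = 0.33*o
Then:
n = -4.82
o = -4.27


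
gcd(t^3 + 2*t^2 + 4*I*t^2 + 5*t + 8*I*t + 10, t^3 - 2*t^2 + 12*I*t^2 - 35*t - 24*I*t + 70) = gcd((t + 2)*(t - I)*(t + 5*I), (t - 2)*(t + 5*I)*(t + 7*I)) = t + 5*I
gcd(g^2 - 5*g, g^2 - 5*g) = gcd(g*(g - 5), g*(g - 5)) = g^2 - 5*g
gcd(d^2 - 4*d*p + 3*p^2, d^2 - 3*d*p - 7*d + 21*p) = -d + 3*p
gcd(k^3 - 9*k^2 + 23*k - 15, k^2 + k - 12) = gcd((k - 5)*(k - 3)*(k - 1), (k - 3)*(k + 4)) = k - 3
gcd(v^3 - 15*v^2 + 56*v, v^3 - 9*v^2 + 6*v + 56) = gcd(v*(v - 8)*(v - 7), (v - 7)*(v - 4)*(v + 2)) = v - 7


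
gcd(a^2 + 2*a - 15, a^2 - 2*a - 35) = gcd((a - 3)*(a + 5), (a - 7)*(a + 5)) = a + 5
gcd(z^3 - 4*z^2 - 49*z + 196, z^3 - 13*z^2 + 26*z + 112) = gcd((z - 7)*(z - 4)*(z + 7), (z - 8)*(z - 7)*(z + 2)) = z - 7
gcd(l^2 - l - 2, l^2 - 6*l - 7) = l + 1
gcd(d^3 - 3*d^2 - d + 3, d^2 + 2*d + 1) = d + 1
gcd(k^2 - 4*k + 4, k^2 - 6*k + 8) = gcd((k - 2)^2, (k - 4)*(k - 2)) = k - 2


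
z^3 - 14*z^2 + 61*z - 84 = (z - 7)*(z - 4)*(z - 3)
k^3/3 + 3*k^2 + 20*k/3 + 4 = (k/3 + 1/3)*(k + 2)*(k + 6)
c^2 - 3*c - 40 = (c - 8)*(c + 5)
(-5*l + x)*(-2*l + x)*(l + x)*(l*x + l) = 10*l^4*x + 10*l^4 + 3*l^3*x^2 + 3*l^3*x - 6*l^2*x^3 - 6*l^2*x^2 + l*x^4 + l*x^3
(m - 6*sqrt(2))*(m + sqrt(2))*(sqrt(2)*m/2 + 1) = sqrt(2)*m^3/2 - 4*m^2 - 11*sqrt(2)*m - 12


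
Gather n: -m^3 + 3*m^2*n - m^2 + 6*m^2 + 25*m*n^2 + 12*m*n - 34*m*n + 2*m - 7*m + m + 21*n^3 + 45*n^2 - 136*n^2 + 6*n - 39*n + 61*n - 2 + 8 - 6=-m^3 + 5*m^2 - 4*m + 21*n^3 + n^2*(25*m - 91) + n*(3*m^2 - 22*m + 28)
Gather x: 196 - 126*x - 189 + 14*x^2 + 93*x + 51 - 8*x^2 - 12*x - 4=6*x^2 - 45*x + 54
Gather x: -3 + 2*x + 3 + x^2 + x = x^2 + 3*x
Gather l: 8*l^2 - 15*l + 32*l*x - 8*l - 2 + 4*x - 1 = 8*l^2 + l*(32*x - 23) + 4*x - 3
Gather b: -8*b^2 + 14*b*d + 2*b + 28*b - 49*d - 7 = -8*b^2 + b*(14*d + 30) - 49*d - 7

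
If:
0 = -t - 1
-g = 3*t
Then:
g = 3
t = -1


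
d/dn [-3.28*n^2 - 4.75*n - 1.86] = -6.56*n - 4.75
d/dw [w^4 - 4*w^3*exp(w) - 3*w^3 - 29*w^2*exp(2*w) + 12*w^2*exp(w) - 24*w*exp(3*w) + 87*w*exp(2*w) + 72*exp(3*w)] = -4*w^3*exp(w) + 4*w^3 - 58*w^2*exp(2*w) - 9*w^2 - 72*w*exp(3*w) + 116*w*exp(2*w) + 24*w*exp(w) + 192*exp(3*w) + 87*exp(2*w)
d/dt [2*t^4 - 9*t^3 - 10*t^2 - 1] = t*(8*t^2 - 27*t - 20)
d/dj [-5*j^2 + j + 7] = 1 - 10*j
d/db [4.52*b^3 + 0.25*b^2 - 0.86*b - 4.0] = 13.56*b^2 + 0.5*b - 0.86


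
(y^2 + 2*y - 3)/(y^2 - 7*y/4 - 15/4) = 4*(-y^2 - 2*y + 3)/(-4*y^2 + 7*y + 15)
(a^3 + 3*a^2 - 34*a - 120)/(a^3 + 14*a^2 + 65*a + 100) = (a - 6)/(a + 5)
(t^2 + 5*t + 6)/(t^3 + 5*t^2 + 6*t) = 1/t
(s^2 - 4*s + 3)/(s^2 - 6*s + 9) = (s - 1)/(s - 3)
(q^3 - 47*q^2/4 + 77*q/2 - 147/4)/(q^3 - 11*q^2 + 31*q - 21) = (q - 7/4)/(q - 1)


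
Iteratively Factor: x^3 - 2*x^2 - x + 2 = (x - 2)*(x^2 - 1) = (x - 2)*(x - 1)*(x + 1)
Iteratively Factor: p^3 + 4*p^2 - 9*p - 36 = (p - 3)*(p^2 + 7*p + 12) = (p - 3)*(p + 4)*(p + 3)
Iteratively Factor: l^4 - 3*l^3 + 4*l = (l - 2)*(l^3 - l^2 - 2*l) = l*(l - 2)*(l^2 - l - 2) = l*(l - 2)*(l + 1)*(l - 2)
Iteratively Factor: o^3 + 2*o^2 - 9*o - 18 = (o + 3)*(o^2 - o - 6) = (o + 2)*(o + 3)*(o - 3)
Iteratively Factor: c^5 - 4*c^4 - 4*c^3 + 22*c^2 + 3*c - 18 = (c - 3)*(c^4 - c^3 - 7*c^2 + c + 6) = (c - 3)^2*(c^3 + 2*c^2 - c - 2) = (c - 3)^2*(c + 1)*(c^2 + c - 2) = (c - 3)^2*(c - 1)*(c + 1)*(c + 2)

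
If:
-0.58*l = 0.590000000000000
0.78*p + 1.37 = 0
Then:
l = -1.02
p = -1.76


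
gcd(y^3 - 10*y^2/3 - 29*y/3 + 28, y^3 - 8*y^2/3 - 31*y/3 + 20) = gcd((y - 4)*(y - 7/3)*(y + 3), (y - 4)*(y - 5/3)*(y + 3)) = y^2 - y - 12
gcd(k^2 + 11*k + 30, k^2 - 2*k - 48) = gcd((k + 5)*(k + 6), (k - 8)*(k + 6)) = k + 6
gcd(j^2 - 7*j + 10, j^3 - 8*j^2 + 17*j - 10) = j^2 - 7*j + 10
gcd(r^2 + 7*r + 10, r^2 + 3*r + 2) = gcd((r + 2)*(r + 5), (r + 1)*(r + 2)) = r + 2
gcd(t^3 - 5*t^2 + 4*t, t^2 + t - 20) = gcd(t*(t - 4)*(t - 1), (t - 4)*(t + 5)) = t - 4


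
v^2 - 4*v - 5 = (v - 5)*(v + 1)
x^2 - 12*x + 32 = (x - 8)*(x - 4)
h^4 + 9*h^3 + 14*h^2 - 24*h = h*(h - 1)*(h + 4)*(h + 6)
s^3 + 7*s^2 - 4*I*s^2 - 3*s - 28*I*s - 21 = (s + 7)*(s - 3*I)*(s - I)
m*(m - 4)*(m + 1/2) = m^3 - 7*m^2/2 - 2*m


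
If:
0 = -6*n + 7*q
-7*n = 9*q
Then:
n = 0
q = 0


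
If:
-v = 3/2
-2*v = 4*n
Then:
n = 3/4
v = -3/2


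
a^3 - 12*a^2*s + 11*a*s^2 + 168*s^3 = (a - 8*s)*(a - 7*s)*(a + 3*s)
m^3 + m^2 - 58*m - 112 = (m - 8)*(m + 2)*(m + 7)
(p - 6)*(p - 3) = p^2 - 9*p + 18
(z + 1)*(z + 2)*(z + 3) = z^3 + 6*z^2 + 11*z + 6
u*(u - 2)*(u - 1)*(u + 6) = u^4 + 3*u^3 - 16*u^2 + 12*u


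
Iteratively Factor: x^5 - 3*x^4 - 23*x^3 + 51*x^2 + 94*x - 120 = (x + 4)*(x^4 - 7*x^3 + 5*x^2 + 31*x - 30) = (x + 2)*(x + 4)*(x^3 - 9*x^2 + 23*x - 15) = (x - 3)*(x + 2)*(x + 4)*(x^2 - 6*x + 5) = (x - 3)*(x - 1)*(x + 2)*(x + 4)*(x - 5)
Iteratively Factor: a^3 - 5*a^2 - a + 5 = (a - 1)*(a^2 - 4*a - 5) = (a - 5)*(a - 1)*(a + 1)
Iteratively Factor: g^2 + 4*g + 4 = (g + 2)*(g + 2)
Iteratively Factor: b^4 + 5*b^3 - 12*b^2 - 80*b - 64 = (b + 4)*(b^3 + b^2 - 16*b - 16) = (b + 4)^2*(b^2 - 3*b - 4) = (b - 4)*(b + 4)^2*(b + 1)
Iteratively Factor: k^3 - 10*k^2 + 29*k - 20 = (k - 1)*(k^2 - 9*k + 20) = (k - 4)*(k - 1)*(k - 5)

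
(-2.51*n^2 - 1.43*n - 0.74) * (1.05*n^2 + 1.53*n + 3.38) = -2.6355*n^4 - 5.3418*n^3 - 11.4487*n^2 - 5.9656*n - 2.5012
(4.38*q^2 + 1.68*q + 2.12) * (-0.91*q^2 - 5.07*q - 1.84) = -3.9858*q^4 - 23.7354*q^3 - 18.506*q^2 - 13.8396*q - 3.9008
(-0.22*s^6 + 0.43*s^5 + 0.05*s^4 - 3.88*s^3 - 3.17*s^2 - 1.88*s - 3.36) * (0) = 0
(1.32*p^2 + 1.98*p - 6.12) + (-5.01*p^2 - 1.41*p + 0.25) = -3.69*p^2 + 0.57*p - 5.87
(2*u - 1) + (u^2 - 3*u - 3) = u^2 - u - 4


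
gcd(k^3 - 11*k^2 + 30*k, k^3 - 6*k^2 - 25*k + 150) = k^2 - 11*k + 30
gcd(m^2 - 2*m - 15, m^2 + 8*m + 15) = m + 3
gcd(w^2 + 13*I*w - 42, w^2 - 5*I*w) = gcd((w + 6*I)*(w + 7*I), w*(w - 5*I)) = 1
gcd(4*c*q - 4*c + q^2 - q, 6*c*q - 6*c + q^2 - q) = q - 1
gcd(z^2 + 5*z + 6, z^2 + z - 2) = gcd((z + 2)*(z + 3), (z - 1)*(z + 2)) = z + 2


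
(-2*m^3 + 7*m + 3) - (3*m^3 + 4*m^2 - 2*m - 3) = -5*m^3 - 4*m^2 + 9*m + 6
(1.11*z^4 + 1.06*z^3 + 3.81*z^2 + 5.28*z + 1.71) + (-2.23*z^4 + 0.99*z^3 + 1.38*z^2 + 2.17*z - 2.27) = -1.12*z^4 + 2.05*z^3 + 5.19*z^2 + 7.45*z - 0.56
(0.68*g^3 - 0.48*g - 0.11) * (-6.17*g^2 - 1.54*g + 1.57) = -4.1956*g^5 - 1.0472*g^4 + 4.0292*g^3 + 1.4179*g^2 - 0.5842*g - 0.1727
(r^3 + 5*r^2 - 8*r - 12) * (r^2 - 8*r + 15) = r^5 - 3*r^4 - 33*r^3 + 127*r^2 - 24*r - 180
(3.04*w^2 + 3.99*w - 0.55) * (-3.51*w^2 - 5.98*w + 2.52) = -10.6704*w^4 - 32.1841*w^3 - 14.2689*w^2 + 13.3438*w - 1.386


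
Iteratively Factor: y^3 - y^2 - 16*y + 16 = (y + 4)*(y^2 - 5*y + 4) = (y - 4)*(y + 4)*(y - 1)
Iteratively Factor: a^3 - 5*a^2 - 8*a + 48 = (a - 4)*(a^2 - a - 12) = (a - 4)*(a + 3)*(a - 4)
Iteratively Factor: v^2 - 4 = (v + 2)*(v - 2)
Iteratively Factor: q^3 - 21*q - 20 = (q + 4)*(q^2 - 4*q - 5) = (q - 5)*(q + 4)*(q + 1)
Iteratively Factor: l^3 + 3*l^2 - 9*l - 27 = (l + 3)*(l^2 - 9) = (l - 3)*(l + 3)*(l + 3)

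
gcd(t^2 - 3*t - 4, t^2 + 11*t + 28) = 1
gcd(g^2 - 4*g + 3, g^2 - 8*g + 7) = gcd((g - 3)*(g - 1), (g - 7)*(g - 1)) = g - 1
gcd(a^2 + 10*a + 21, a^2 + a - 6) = a + 3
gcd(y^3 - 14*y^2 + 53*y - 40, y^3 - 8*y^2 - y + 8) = y^2 - 9*y + 8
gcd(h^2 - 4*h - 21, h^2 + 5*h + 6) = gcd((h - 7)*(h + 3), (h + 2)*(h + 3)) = h + 3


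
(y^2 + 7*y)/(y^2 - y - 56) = y/(y - 8)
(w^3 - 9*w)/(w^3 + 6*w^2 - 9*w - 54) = w/(w + 6)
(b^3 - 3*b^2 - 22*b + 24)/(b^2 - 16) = (b^2 - 7*b + 6)/(b - 4)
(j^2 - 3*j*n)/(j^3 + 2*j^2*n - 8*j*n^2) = (j - 3*n)/(j^2 + 2*j*n - 8*n^2)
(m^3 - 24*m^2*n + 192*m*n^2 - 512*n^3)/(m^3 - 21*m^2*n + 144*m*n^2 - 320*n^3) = (m - 8*n)/(m - 5*n)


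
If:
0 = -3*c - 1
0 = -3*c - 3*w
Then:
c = -1/3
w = 1/3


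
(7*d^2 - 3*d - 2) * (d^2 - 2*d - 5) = 7*d^4 - 17*d^3 - 31*d^2 + 19*d + 10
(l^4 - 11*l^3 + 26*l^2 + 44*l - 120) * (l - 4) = l^5 - 15*l^4 + 70*l^3 - 60*l^2 - 296*l + 480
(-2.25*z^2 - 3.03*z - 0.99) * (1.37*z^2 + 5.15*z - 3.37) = -3.0825*z^4 - 15.7386*z^3 - 9.3783*z^2 + 5.1126*z + 3.3363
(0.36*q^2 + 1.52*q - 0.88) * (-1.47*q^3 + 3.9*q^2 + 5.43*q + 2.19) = -0.5292*q^5 - 0.8304*q^4 + 9.1764*q^3 + 5.61*q^2 - 1.4496*q - 1.9272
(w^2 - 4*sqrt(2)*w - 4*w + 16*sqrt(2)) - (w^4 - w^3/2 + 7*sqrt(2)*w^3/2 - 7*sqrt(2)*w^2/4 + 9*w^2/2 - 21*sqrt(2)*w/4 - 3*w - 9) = -w^4 - 7*sqrt(2)*w^3/2 + w^3/2 - 7*w^2/2 + 7*sqrt(2)*w^2/4 - w + 5*sqrt(2)*w/4 + 9 + 16*sqrt(2)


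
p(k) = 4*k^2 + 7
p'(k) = 8*k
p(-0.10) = 7.04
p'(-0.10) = -0.80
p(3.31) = 50.82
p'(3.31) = 26.48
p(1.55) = 16.61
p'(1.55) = 12.40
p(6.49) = 175.48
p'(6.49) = 51.92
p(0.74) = 9.19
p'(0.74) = 5.92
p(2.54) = 32.81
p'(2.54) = 20.32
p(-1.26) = 13.35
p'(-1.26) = -10.08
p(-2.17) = 25.84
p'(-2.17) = -17.36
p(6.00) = 151.00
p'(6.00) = 48.00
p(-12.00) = 583.00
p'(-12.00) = -96.00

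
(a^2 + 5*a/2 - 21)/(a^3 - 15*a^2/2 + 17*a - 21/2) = (a + 6)/(a^2 - 4*a + 3)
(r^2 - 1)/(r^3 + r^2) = (r - 1)/r^2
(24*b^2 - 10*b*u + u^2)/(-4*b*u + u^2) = (-6*b + u)/u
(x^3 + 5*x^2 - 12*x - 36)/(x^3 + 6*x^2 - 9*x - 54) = (x + 2)/(x + 3)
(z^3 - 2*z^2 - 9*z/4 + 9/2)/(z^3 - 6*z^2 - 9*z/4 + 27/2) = (z - 2)/(z - 6)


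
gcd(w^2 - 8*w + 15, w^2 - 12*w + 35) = w - 5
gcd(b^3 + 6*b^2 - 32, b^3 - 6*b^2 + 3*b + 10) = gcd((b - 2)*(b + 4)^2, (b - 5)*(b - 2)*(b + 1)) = b - 2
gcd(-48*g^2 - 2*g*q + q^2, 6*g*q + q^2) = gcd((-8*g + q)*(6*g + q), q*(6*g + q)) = 6*g + q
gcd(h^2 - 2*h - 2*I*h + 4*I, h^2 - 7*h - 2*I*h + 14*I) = h - 2*I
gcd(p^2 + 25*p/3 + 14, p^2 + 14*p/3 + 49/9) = p + 7/3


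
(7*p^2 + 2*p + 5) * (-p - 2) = -7*p^3 - 16*p^2 - 9*p - 10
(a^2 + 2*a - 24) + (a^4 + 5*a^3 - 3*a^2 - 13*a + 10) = a^4 + 5*a^3 - 2*a^2 - 11*a - 14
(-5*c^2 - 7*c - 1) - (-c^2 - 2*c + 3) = -4*c^2 - 5*c - 4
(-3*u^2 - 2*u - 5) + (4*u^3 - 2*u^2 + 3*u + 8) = 4*u^3 - 5*u^2 + u + 3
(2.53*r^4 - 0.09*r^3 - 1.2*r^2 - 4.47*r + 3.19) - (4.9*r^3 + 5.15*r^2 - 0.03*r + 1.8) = 2.53*r^4 - 4.99*r^3 - 6.35*r^2 - 4.44*r + 1.39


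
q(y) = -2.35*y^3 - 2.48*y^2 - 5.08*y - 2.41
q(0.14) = -3.18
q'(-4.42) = -120.89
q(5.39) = -469.83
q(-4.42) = 174.52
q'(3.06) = -86.27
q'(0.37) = -7.88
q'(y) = -7.05*y^2 - 4.96*y - 5.08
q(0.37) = -4.75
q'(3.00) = -83.41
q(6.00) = -629.77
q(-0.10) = -1.92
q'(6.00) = -288.64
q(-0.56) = 0.07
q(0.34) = -4.52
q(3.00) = -103.42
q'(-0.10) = -4.65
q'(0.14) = -5.91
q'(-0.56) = -4.51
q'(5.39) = -236.63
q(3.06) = -108.51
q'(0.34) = -7.58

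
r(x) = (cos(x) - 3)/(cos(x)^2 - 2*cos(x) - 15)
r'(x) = (2*sin(x)*cos(x) - 2*sin(x))*(cos(x) - 3)/(cos(x)^2 - 2*cos(x) - 15)^2 - sin(x)/(cos(x)^2 - 2*cos(x) - 15)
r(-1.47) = 0.19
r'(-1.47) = -0.09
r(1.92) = 0.24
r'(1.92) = 0.11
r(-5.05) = 0.17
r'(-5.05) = 0.07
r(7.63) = 0.18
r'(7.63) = 0.08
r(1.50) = 0.19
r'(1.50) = 0.09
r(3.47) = 0.32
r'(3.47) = -0.06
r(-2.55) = 0.30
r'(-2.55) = -0.09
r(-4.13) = 0.26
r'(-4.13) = 0.11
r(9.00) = 0.32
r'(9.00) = 0.07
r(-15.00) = 0.29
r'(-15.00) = -0.10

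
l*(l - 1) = l^2 - l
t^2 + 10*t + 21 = (t + 3)*(t + 7)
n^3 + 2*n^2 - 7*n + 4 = (n - 1)^2*(n + 4)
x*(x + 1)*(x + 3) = x^3 + 4*x^2 + 3*x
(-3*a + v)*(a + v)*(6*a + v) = -18*a^3 - 15*a^2*v + 4*a*v^2 + v^3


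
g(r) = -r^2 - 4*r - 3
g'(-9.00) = 14.00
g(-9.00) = -48.00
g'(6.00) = -16.00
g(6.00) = -63.00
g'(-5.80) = 7.60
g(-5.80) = -13.44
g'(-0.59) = -2.82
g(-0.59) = -0.99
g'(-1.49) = -1.02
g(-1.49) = 0.74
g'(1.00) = -6.00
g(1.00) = -8.00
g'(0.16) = -4.32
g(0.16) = -3.67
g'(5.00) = -14.00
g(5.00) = -48.00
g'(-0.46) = -3.08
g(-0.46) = -1.37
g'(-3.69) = 3.38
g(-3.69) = -1.86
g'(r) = -2*r - 4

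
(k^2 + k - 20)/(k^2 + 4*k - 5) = (k - 4)/(k - 1)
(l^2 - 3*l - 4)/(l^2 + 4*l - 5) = (l^2 - 3*l - 4)/(l^2 + 4*l - 5)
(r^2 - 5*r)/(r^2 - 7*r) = (r - 5)/(r - 7)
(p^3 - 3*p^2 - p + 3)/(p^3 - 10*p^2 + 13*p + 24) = (p - 1)/(p - 8)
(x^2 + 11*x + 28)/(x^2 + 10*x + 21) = (x + 4)/(x + 3)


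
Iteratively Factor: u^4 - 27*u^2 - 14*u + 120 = (u - 2)*(u^3 + 2*u^2 - 23*u - 60) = (u - 2)*(u + 4)*(u^2 - 2*u - 15) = (u - 5)*(u - 2)*(u + 4)*(u + 3)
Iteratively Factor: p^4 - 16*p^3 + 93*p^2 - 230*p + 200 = (p - 4)*(p^3 - 12*p^2 + 45*p - 50) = (p - 5)*(p - 4)*(p^2 - 7*p + 10) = (p - 5)^2*(p - 4)*(p - 2)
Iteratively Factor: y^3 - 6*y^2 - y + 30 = (y + 2)*(y^2 - 8*y + 15) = (y - 3)*(y + 2)*(y - 5)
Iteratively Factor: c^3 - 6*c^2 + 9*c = (c - 3)*(c^2 - 3*c) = c*(c - 3)*(c - 3)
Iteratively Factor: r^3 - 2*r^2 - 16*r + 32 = (r - 2)*(r^2 - 16) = (r - 4)*(r - 2)*(r + 4)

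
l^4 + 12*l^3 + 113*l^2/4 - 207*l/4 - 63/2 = (l - 3/2)*(l + 1/2)*(l + 6)*(l + 7)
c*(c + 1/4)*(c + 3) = c^3 + 13*c^2/4 + 3*c/4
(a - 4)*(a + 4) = a^2 - 16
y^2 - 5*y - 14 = (y - 7)*(y + 2)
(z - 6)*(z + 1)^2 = z^3 - 4*z^2 - 11*z - 6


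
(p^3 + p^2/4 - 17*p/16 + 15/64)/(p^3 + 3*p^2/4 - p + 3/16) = (16*p^2 + 8*p - 15)/(4*(4*p^2 + 4*p - 3))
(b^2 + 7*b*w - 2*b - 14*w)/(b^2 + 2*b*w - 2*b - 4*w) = (b + 7*w)/(b + 2*w)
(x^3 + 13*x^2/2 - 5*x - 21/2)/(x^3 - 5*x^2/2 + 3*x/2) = (x^2 + 8*x + 7)/(x*(x - 1))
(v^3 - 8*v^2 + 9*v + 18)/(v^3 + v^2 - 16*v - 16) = (v^2 - 9*v + 18)/(v^2 - 16)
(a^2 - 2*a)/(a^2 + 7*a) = (a - 2)/(a + 7)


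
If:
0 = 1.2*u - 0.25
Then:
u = 0.21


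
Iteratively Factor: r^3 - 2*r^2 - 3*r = (r)*(r^2 - 2*r - 3) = r*(r - 3)*(r + 1)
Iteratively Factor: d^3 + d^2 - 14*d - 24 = (d + 2)*(d^2 - d - 12) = (d + 2)*(d + 3)*(d - 4)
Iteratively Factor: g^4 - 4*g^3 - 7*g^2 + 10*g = (g)*(g^3 - 4*g^2 - 7*g + 10) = g*(g + 2)*(g^2 - 6*g + 5) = g*(g - 5)*(g + 2)*(g - 1)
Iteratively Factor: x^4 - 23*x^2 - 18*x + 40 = (x + 4)*(x^3 - 4*x^2 - 7*x + 10) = (x - 1)*(x + 4)*(x^2 - 3*x - 10) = (x - 5)*(x - 1)*(x + 4)*(x + 2)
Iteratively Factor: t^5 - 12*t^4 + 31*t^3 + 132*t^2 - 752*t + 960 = (t - 4)*(t^4 - 8*t^3 - t^2 + 128*t - 240) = (t - 4)^2*(t^3 - 4*t^2 - 17*t + 60) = (t - 5)*(t - 4)^2*(t^2 + t - 12) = (t - 5)*(t - 4)^2*(t - 3)*(t + 4)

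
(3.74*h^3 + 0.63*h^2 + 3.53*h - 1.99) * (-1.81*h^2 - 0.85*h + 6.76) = -6.7694*h^5 - 4.3193*h^4 + 18.3576*h^3 + 4.8602*h^2 + 25.5543*h - 13.4524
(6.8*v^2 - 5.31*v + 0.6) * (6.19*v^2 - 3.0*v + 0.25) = 42.092*v^4 - 53.2689*v^3 + 21.344*v^2 - 3.1275*v + 0.15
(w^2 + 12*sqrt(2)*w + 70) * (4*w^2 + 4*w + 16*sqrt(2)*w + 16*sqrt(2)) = 4*w^4 + 4*w^3 + 64*sqrt(2)*w^3 + 64*sqrt(2)*w^2 + 664*w^2 + 664*w + 1120*sqrt(2)*w + 1120*sqrt(2)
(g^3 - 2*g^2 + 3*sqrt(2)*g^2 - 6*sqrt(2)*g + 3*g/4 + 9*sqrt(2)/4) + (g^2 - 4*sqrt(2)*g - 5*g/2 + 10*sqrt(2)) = g^3 - g^2 + 3*sqrt(2)*g^2 - 10*sqrt(2)*g - 7*g/4 + 49*sqrt(2)/4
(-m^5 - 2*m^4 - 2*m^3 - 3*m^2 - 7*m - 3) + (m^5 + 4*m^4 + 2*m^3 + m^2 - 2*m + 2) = 2*m^4 - 2*m^2 - 9*m - 1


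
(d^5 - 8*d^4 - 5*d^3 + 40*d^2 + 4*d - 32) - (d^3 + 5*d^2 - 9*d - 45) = d^5 - 8*d^4 - 6*d^3 + 35*d^2 + 13*d + 13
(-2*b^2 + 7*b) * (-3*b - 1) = 6*b^3 - 19*b^2 - 7*b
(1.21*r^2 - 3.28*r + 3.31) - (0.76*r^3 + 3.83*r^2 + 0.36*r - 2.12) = -0.76*r^3 - 2.62*r^2 - 3.64*r + 5.43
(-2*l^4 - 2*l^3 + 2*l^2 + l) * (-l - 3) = 2*l^5 + 8*l^4 + 4*l^3 - 7*l^2 - 3*l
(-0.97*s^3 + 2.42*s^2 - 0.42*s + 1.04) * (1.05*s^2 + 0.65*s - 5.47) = -1.0185*s^5 + 1.9105*s^4 + 6.4379*s^3 - 12.4184*s^2 + 2.9734*s - 5.6888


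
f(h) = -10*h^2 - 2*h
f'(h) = -20*h - 2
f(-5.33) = -273.43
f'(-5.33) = 104.60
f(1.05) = -13.12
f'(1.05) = -23.00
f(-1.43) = -17.59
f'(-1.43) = 26.60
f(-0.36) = -0.58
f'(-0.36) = 5.20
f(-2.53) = -58.95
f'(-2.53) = 48.60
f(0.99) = -11.78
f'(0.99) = -21.80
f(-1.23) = -12.67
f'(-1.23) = 22.60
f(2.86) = -87.52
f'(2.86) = -59.20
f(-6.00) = -348.00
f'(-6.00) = 118.00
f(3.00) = -96.00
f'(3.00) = -62.00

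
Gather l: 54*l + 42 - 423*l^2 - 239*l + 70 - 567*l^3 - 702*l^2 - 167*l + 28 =-567*l^3 - 1125*l^2 - 352*l + 140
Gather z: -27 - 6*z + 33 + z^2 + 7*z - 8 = z^2 + z - 2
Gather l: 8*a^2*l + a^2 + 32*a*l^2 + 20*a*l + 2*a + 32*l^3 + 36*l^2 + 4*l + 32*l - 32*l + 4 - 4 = a^2 + 2*a + 32*l^3 + l^2*(32*a + 36) + l*(8*a^2 + 20*a + 4)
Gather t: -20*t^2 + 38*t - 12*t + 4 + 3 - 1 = -20*t^2 + 26*t + 6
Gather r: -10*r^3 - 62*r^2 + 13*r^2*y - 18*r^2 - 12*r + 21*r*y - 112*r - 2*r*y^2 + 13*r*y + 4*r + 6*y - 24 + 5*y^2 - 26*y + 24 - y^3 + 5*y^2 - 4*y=-10*r^3 + r^2*(13*y - 80) + r*(-2*y^2 + 34*y - 120) - y^3 + 10*y^2 - 24*y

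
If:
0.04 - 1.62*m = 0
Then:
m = 0.02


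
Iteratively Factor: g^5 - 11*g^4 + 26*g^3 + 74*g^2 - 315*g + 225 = (g - 3)*(g^4 - 8*g^3 + 2*g^2 + 80*g - 75) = (g - 5)*(g - 3)*(g^3 - 3*g^2 - 13*g + 15) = (g - 5)*(g - 3)*(g + 3)*(g^2 - 6*g + 5) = (g - 5)^2*(g - 3)*(g + 3)*(g - 1)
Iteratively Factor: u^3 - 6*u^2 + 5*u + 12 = (u + 1)*(u^2 - 7*u + 12) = (u - 3)*(u + 1)*(u - 4)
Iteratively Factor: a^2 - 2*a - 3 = (a - 3)*(a + 1)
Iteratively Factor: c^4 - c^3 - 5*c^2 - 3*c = (c)*(c^3 - c^2 - 5*c - 3) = c*(c - 3)*(c^2 + 2*c + 1) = c*(c - 3)*(c + 1)*(c + 1)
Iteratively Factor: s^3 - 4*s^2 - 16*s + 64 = (s - 4)*(s^2 - 16) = (s - 4)^2*(s + 4)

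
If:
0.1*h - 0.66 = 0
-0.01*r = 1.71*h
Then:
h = 6.60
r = -1128.60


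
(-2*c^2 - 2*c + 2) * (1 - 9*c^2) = 18*c^4 + 18*c^3 - 20*c^2 - 2*c + 2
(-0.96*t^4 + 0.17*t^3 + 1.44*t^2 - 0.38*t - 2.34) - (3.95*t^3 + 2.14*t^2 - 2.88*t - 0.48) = -0.96*t^4 - 3.78*t^3 - 0.7*t^2 + 2.5*t - 1.86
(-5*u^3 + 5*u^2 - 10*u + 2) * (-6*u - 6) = 30*u^4 + 30*u^2 + 48*u - 12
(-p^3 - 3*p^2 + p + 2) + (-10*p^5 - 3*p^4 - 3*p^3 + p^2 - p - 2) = -10*p^5 - 3*p^4 - 4*p^3 - 2*p^2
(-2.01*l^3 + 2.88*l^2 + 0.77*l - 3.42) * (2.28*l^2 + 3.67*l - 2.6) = -4.5828*l^5 - 0.8103*l^4 + 17.5512*l^3 - 12.4597*l^2 - 14.5534*l + 8.892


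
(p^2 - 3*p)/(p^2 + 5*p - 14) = p*(p - 3)/(p^2 + 5*p - 14)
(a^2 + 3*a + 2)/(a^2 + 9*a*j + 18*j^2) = (a^2 + 3*a + 2)/(a^2 + 9*a*j + 18*j^2)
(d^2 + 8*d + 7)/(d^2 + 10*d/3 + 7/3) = 3*(d + 7)/(3*d + 7)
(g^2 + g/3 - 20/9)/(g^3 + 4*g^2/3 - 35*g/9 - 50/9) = (3*g - 4)/(3*g^2 - g - 10)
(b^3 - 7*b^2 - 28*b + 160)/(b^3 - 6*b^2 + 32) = (b^2 - 3*b - 40)/(b^2 - 2*b - 8)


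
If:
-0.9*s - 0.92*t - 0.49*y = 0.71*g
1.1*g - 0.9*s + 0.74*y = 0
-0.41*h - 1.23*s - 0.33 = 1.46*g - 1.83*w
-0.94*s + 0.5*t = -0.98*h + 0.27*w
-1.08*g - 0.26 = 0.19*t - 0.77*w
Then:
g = 0.109515410754293 - 0.956167615955765*y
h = 0.35901906214592 - 0.94243535471305*y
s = 0.133852168699692 - 0.346427086168157*y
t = 0.544199331391233*y - 0.215459666810077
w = 0.438102996000938 - 1.20683526268557*y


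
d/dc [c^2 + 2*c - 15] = 2*c + 2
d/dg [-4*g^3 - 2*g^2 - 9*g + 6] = -12*g^2 - 4*g - 9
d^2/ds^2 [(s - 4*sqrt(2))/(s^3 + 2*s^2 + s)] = 2*(3*s^3 - 24*sqrt(2)*s^2 - 16*sqrt(2)*s - 4*sqrt(2))/(s^3*(s^4 + 4*s^3 + 6*s^2 + 4*s + 1))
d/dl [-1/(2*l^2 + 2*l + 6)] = (l + 1/2)/(l^2 + l + 3)^2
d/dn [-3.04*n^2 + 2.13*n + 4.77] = 2.13 - 6.08*n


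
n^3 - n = n*(n - 1)*(n + 1)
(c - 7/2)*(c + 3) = c^2 - c/2 - 21/2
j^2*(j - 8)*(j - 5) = j^4 - 13*j^3 + 40*j^2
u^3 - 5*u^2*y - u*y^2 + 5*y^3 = (u - 5*y)*(u - y)*(u + y)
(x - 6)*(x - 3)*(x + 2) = x^3 - 7*x^2 + 36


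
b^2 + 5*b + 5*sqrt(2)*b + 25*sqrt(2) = (b + 5)*(b + 5*sqrt(2))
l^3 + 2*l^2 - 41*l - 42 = (l - 6)*(l + 1)*(l + 7)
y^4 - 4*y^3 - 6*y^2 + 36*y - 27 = (y - 3)^2*(y - 1)*(y + 3)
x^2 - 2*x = x*(x - 2)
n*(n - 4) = n^2 - 4*n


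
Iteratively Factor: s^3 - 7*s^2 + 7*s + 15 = (s - 3)*(s^2 - 4*s - 5) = (s - 3)*(s + 1)*(s - 5)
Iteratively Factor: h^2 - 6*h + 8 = (h - 4)*(h - 2)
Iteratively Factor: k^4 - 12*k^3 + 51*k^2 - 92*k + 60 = (k - 2)*(k^3 - 10*k^2 + 31*k - 30) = (k - 2)^2*(k^2 - 8*k + 15) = (k - 3)*(k - 2)^2*(k - 5)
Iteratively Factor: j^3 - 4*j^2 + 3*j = (j)*(j^2 - 4*j + 3) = j*(j - 3)*(j - 1)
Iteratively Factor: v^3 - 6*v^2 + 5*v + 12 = (v - 4)*(v^2 - 2*v - 3) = (v - 4)*(v - 3)*(v + 1)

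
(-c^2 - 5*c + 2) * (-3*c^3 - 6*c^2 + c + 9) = 3*c^5 + 21*c^4 + 23*c^3 - 26*c^2 - 43*c + 18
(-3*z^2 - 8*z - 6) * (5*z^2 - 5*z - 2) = -15*z^4 - 25*z^3 + 16*z^2 + 46*z + 12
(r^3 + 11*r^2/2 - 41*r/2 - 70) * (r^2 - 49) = r^5 + 11*r^4/2 - 139*r^3/2 - 679*r^2/2 + 2009*r/2 + 3430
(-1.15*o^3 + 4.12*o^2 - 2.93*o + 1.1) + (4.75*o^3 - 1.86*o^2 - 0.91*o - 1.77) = 3.6*o^3 + 2.26*o^2 - 3.84*o - 0.67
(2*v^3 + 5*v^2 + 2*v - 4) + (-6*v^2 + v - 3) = 2*v^3 - v^2 + 3*v - 7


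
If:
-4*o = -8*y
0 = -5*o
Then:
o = 0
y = 0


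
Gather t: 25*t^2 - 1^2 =25*t^2 - 1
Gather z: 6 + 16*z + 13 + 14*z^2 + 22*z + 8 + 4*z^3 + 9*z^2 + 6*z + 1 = 4*z^3 + 23*z^2 + 44*z + 28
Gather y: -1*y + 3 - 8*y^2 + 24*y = -8*y^2 + 23*y + 3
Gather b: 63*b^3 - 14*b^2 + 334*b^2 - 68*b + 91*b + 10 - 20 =63*b^3 + 320*b^2 + 23*b - 10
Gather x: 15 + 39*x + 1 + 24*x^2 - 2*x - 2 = 24*x^2 + 37*x + 14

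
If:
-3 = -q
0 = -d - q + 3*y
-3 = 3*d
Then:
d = -1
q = 3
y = 2/3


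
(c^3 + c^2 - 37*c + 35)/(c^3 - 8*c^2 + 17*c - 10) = (c + 7)/(c - 2)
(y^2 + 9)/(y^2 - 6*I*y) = (y^2 + 9)/(y*(y - 6*I))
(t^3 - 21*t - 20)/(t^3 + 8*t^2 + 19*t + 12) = (t - 5)/(t + 3)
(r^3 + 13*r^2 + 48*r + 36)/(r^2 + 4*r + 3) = (r^2 + 12*r + 36)/(r + 3)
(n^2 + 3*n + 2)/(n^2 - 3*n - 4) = (n + 2)/(n - 4)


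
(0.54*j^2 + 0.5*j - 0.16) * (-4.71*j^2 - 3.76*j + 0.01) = -2.5434*j^4 - 4.3854*j^3 - 1.121*j^2 + 0.6066*j - 0.0016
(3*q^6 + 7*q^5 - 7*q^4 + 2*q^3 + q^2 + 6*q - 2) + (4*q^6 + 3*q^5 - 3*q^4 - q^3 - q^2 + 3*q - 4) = 7*q^6 + 10*q^5 - 10*q^4 + q^3 + 9*q - 6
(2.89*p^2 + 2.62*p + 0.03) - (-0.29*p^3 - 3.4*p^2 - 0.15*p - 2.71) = 0.29*p^3 + 6.29*p^2 + 2.77*p + 2.74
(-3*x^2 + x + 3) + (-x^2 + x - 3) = -4*x^2 + 2*x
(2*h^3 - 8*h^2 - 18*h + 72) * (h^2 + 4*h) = 2*h^5 - 50*h^3 + 288*h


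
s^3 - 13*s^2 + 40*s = s*(s - 8)*(s - 5)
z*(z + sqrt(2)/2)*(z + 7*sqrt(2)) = z^3 + 15*sqrt(2)*z^2/2 + 7*z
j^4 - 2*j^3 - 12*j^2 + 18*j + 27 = (j - 3)^2*(j + 1)*(j + 3)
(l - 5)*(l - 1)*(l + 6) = l^3 - 31*l + 30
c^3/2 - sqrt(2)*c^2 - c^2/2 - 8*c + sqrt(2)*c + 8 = (c/2 + sqrt(2))*(c - 1)*(c - 4*sqrt(2))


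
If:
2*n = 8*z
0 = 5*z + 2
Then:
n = -8/5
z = -2/5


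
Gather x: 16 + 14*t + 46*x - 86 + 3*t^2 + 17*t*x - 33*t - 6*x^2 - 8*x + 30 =3*t^2 - 19*t - 6*x^2 + x*(17*t + 38) - 40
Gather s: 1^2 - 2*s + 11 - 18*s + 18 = 30 - 20*s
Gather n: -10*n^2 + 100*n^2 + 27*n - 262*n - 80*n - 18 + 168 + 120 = 90*n^2 - 315*n + 270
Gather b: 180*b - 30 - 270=180*b - 300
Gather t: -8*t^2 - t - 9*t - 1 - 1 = -8*t^2 - 10*t - 2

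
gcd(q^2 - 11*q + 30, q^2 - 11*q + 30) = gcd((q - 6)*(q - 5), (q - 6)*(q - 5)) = q^2 - 11*q + 30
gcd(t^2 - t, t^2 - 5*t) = t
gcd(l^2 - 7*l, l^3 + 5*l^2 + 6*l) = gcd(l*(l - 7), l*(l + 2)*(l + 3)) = l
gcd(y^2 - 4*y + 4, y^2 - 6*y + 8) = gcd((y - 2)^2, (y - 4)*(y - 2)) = y - 2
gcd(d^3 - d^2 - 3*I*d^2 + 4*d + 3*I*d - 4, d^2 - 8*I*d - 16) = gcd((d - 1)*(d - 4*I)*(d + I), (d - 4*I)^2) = d - 4*I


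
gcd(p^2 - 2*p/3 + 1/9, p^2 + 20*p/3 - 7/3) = p - 1/3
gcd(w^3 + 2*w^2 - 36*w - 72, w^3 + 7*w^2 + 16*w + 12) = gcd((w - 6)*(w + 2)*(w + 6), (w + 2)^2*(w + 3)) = w + 2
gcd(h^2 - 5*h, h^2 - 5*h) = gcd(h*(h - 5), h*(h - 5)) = h^2 - 5*h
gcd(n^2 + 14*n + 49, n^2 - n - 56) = n + 7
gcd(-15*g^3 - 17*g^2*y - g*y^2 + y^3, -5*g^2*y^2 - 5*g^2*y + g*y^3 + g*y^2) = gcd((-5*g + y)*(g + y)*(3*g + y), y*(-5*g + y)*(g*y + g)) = -5*g + y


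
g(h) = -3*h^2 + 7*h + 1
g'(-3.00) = 25.00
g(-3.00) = -47.00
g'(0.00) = 7.00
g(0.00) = 1.00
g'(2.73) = -9.38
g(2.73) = -2.25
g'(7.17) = -36.02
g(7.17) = -103.04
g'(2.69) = -9.14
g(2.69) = -1.88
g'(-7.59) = 52.54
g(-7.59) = -224.95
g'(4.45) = -19.70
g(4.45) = -27.26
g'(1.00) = 1.00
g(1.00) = 5.00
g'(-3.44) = 27.64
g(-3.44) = -58.58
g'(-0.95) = 12.70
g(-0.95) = -8.36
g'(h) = 7 - 6*h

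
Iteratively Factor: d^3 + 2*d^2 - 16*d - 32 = (d + 2)*(d^2 - 16) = (d + 2)*(d + 4)*(d - 4)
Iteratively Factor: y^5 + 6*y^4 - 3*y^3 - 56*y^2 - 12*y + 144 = (y - 2)*(y^4 + 8*y^3 + 13*y^2 - 30*y - 72) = (y - 2)*(y + 3)*(y^3 + 5*y^2 - 2*y - 24) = (y - 2)*(y + 3)*(y + 4)*(y^2 + y - 6) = (y - 2)^2*(y + 3)*(y + 4)*(y + 3)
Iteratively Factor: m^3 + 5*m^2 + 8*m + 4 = (m + 2)*(m^2 + 3*m + 2) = (m + 2)^2*(m + 1)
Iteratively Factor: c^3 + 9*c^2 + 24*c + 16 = (c + 4)*(c^2 + 5*c + 4) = (c + 1)*(c + 4)*(c + 4)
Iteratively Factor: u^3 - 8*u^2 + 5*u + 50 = (u + 2)*(u^2 - 10*u + 25) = (u - 5)*(u + 2)*(u - 5)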